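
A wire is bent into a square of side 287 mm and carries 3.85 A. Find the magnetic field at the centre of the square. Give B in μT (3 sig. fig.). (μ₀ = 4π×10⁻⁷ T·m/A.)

Each side is a finite straight segment at perpendicular distance d = a/(2 tan(π/4)) = 0.1435 m from the centre, with end-angles ±π/4.
One side contributes B₁ = (μ₀I/4πd)·2 sin(π/4) = 3.79×10⁻⁶ T.
All 4 sides add in the same direction: B = 4 × 3.79×10⁻⁶ = 1.52×10⁻⁵ T.

B ≈ 15.2 μT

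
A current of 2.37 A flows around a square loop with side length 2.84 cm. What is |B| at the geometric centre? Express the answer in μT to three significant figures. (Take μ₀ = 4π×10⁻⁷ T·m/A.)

B ≈ 94.4 μT

Each side is a finite straight segment at perpendicular distance d = a/(2 tan(π/4)) = 0.0142 m from the centre, with end-angles ±π/4.
One side contributes B₁ = (μ₀I/4πd)·2 sin(π/4) = 2.36×10⁻⁵ T.
All 4 sides add in the same direction: B = 4 × 2.36×10⁻⁵ = 9.44×10⁻⁵ T.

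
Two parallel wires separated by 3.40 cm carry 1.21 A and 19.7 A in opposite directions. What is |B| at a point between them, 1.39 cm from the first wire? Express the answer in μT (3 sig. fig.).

B ≈ 213 μT

Each long wire gives B = μ₀I/(2πd). Distances are d₁ = 0.0139 m and d₂ = 0.0201 m.
B₁ = 1.74×10⁻⁵ T, B₂ = 1.96×10⁻⁴ T.
Between antiparallel currents both contributions point the same way, so they add. B = B₁ + B₂ = 1.74×10⁻⁵ + 1.96×10⁻⁴ = 2.13×10⁻⁴ T.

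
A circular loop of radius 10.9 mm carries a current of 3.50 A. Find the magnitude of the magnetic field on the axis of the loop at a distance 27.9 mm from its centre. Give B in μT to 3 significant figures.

B ≈ 9.72 μT

On the axis of a circular loop, B = μ₀IR² / [2(R²+z²)^(3/2)].
R² + z² = (0.0109)² + (0.0279)² = 0.0008972 m², and (R²+z²)^(3/2) = 2.69×10⁻⁵ m³.
B = (4π×10⁻⁷ × 3.50 × 0.0001188) / (2 × 2.69×10⁻⁵) = 9.72×10⁻⁶ T.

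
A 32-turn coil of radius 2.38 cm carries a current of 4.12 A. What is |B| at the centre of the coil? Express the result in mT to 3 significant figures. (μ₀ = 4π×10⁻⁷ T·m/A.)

For an N-turn flat coil, B = Nμ₀I/(2R) with R = 0.0238 m.
B = 32 × 1.09×10⁻⁴ T = 3.48×10⁻³ T.

B ≈ 3.48 mT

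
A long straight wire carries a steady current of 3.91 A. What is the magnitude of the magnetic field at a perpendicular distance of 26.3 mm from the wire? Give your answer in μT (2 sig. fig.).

For an infinitely long straight wire, B = μ₀I/(2πd).
B = (4π×10⁻⁷ × 3.91) / (2π × 0.0263) = 2.97×10⁻⁵ T.

B ≈ 30 μT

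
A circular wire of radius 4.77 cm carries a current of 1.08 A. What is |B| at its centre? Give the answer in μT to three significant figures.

At the centre of a circular loop the Biot–Savart law gives B = μ₀I/(2R).
B = (4π×10⁻⁷ × 1.08) / (2 × 0.0477) = 1.42×10⁻⁵ T.

B ≈ 14.2 μT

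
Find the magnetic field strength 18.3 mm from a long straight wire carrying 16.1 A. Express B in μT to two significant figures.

For an infinitely long straight wire, B = μ₀I/(2πd).
B = (4π×10⁻⁷ × 16.1) / (2π × 0.0183) = 1.76×10⁻⁴ T.

B ≈ 180 μT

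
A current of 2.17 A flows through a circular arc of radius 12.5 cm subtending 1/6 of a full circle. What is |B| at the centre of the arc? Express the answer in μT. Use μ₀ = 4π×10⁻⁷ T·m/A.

The Biot–Savart field of a circular arc at its centre is B = μ₀Iφ/(4πR), with φ = 1.047 rad.
B = (4π×10⁻⁷ × 2.17 × 1.047) / (4π × 0.125) = 1.82×10⁻⁶ T.

B ≈ 1.82 μT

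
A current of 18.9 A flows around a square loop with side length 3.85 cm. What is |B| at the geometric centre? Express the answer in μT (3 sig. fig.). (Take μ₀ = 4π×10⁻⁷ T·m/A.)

Each side is a finite straight segment at perpendicular distance d = a/(2 tan(π/4)) = 0.01925 m from the centre, with end-angles ±π/4.
One side contributes B₁ = (μ₀I/4πd)·2 sin(π/4) = 1.39×10⁻⁴ T.
All 4 sides add in the same direction: B = 4 × 1.39×10⁻⁴ = 5.55×10⁻⁴ T.

B ≈ 555 μT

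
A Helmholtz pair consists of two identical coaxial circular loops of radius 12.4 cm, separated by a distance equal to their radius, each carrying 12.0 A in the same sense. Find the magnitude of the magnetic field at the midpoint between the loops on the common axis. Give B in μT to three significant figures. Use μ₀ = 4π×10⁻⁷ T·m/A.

B ≈ 87.0 μT

Each loop contributes B = μ₀IR²/[2(R²+z²)^(3/2)] on the axis, with z measured from that loop.
Loop 1 (z = 0.062 m): B₁ = 4.35×10⁻⁵ T. Loop 2 (z = 0.062 m): B₂ = 4.35×10⁻⁵ T.
The fields add: B = B₁ + B₂ = 8.70×10⁻⁵ T.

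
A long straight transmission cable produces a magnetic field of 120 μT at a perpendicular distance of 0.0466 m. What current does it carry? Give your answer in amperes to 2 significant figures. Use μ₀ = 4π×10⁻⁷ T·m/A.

For a long straight wire B = μ₀I/(2πd), so I = 2πdB/μ₀.
I = 2π × 0.0466 × 1.20×10⁻⁴ / (4π×10⁻⁷) = 28.0 A.

I ≈ 28 A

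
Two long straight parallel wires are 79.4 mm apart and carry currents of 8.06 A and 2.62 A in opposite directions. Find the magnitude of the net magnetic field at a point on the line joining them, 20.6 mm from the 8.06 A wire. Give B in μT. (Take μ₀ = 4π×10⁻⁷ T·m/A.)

B ≈ 87.2 μT

Each long wire gives B = μ₀I/(2πd). Distances are d₁ = 0.0206 m and d₂ = 0.0588 m.
B₁ = 7.83×10⁻⁵ T, B₂ = 8.91×10⁻⁶ T.
Between antiparallel currents both contributions point the same way, so they add. B = B₁ + B₂ = 7.83×10⁻⁵ + 8.91×10⁻⁶ = 8.72×10⁻⁵ T.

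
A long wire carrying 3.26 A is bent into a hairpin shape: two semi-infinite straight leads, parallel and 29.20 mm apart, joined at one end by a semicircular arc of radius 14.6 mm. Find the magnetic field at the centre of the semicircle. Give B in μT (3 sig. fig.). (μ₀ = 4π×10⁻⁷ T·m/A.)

The semicircular arc contributes B_arc = μ₀I·π/(4πR) = μ₀I/(4R) = 7.01×10⁻⁵ T.
Each semi-infinite lead is at perpendicular distance R = 0.0146 m from the centre, with the perpendicular foot at its near end, so it contributes μ₀I/(4πR); both point the same way, together 4.47×10⁻⁵ T.
Arc and leads all point the same direction: B = 7.01×10⁻⁵ + 4.47×10⁻⁵ = 1.15×10⁻⁴ T.

B ≈ 115 μT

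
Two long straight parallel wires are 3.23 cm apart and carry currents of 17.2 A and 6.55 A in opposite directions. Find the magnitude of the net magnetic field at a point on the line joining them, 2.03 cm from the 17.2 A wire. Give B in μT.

B ≈ 279 μT

Each long wire gives B = μ₀I/(2πd). Distances are d₁ = 0.0203 m and d₂ = 0.012 m.
B₁ = 1.69×10⁻⁴ T, B₂ = 1.09×10⁻⁴ T.
Between antiparallel currents both contributions point the same way, so they add. B = B₁ + B₂ = 1.69×10⁻⁴ + 1.09×10⁻⁴ = 2.79×10⁻⁴ T.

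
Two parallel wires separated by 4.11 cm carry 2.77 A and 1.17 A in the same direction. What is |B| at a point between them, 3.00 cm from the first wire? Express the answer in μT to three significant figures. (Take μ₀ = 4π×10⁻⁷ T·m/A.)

B ≈ 2.61 μT

Each long wire gives B = μ₀I/(2πd). Distances are d₁ = 0.03 m and d₂ = 0.0111 m.
B₁ = 1.85×10⁻⁵ T, B₂ = 2.11×10⁻⁵ T.
Between parallel currents the two contributions point in opposite directions, so they subtract. B = |B₁ − B₂| = |1.85×10⁻⁵ − 2.11×10⁻⁵| = 2.61×10⁻⁶ T.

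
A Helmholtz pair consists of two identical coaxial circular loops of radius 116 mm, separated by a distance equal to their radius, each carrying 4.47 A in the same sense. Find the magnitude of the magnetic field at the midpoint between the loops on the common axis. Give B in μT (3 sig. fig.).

Each loop contributes B = μ₀IR²/[2(R²+z²)^(3/2)] on the axis, with z measured from that loop.
Loop 1 (z = 0.058 m): B₁ = 1.73×10⁻⁵ T. Loop 2 (z = 0.058 m): B₂ = 1.73×10⁻⁵ T.
The fields add: B = B₁ + B₂ = 3.46×10⁻⁵ T.

B ≈ 34.6 μT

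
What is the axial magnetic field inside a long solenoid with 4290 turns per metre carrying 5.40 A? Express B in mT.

B ≈ 29.1 mT

Inside a long solenoid, B = μ₀nI with n = 4290 turns/m.
B = 4π×10⁻⁷ × 4290 × 5.40 = 2.91×10⁻² T.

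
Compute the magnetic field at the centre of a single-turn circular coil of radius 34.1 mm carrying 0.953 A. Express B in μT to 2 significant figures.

At the centre of a circular loop the Biot–Savart law gives B = μ₀I/(2R).
B = (4π×10⁻⁷ × 0.953) / (2 × 0.0341) = 1.76×10⁻⁵ T.

B ≈ 18 μT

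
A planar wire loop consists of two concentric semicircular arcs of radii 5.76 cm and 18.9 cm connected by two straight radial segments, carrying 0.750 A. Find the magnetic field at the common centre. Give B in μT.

B ≈ 2.84 μT

The radial connectors point toward the centre, so dl × r̂ = 0 and they contribute nothing.
Each semicircle gives μ₀I/(4R): inner arc 4.09×10⁻⁶ T, outer arc 1.25×10⁻⁶ T.
The two arcs carry current in opposite angular senses, so their fields oppose: B = |4.09×10⁻⁶ − 1.25×10⁻⁶| = 2.84×10⁻⁶ T.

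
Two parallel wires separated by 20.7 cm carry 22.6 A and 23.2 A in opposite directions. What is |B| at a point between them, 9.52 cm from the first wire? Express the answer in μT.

Each long wire gives B = μ₀I/(2πd). Distances are d₁ = 0.0952 m and d₂ = 0.1118 m.
B₁ = 4.75×10⁻⁵ T, B₂ = 4.15×10⁻⁵ T.
Between antiparallel currents both contributions point the same way, so they add. B = B₁ + B₂ = 4.75×10⁻⁵ + 4.15×10⁻⁵ = 8.90×10⁻⁵ T.

B ≈ 89.0 μT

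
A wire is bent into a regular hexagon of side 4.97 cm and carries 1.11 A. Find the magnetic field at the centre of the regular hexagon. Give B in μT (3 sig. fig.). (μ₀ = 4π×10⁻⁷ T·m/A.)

B ≈ 15.5 μT

Each side is a finite straight segment at perpendicular distance d = a/(2 tan(π/6)) = 0.04304 m from the centre, with end-angles ±π/6.
One side contributes B₁ = (μ₀I/4πd)·2 sin(π/6) = 2.58×10⁻⁶ T.
All 6 sides add in the same direction: B = 6 × 2.58×10⁻⁶ = 1.55×10⁻⁵ T.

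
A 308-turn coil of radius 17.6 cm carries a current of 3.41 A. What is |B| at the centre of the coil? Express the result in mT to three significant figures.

For an N-turn flat coil, B = Nμ₀I/(2R) with R = 0.176 m.
B = 308 × 1.22×10⁻⁵ T = 3.75×10⁻³ T.

B ≈ 3.75 mT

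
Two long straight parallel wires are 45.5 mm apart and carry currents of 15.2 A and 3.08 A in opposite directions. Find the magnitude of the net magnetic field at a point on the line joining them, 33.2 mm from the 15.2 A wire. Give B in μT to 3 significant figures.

Each long wire gives B = μ₀I/(2πd). Distances are d₁ = 0.0332 m and d₂ = 0.0123 m.
B₁ = 9.16×10⁻⁵ T, B₂ = 5.01×10⁻⁵ T.
Between antiparallel currents both contributions point the same way, so they add. B = B₁ + B₂ = 9.16×10⁻⁵ + 5.01×10⁻⁵ = 1.42×10⁻⁴ T.

B ≈ 142 μT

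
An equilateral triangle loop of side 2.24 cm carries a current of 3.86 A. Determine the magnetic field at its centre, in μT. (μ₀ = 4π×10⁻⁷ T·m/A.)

Each side is a finite straight segment at perpendicular distance d = a/(2 tan(π/3)) = 0.006466 m from the centre, with end-angles ±π/3.
One side contributes B₁ = (μ₀I/4πd)·2 sin(π/3) = 1.03×10⁻⁴ T.
All 3 sides add in the same direction: B = 3 × 1.03×10⁻⁴ = 3.10×10⁻⁴ T.

B ≈ 310 μT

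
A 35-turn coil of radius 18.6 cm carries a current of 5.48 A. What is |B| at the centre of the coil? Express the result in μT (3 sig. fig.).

B ≈ 648 μT

For an N-turn flat coil, B = Nμ₀I/(2R) with R = 0.186 m.
B = 35 × 1.85×10⁻⁵ T = 6.48×10⁻⁴ T.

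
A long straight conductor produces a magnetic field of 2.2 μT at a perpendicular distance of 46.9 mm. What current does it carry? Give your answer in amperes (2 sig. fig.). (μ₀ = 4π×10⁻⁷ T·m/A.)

I ≈ 0.52 A

For a long straight wire B = μ₀I/(2πd), so I = 2πdB/μ₀.
I = 2π × 0.0469 × 2.20×10⁻⁶ / (4π×10⁻⁷) = 0.516 A.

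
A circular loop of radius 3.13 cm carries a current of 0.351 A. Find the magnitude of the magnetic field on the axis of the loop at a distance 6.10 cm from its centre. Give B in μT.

On the axis of a circular loop, B = μ₀IR² / [2(R²+z²)^(3/2)].
R² + z² = (0.0313)² + (0.061)² = 0.004701 m², and (R²+z²)^(3/2) = 3.22×10⁻⁴ m³.
B = (4π×10⁻⁷ × 0.351 × 0.0009797) / (2 × 3.22×10⁻⁴) = 6.70×10⁻⁷ T.

B ≈ 0.670 μT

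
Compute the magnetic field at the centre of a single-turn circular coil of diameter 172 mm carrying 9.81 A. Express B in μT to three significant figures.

B ≈ 71.7 μT

At the centre of a circular loop the Biot–Savart law gives B = μ₀I/(2R) (so R = 0.086 m).
B = (4π×10⁻⁷ × 9.81) / (2 × 0.086) = 7.17×10⁻⁵ T.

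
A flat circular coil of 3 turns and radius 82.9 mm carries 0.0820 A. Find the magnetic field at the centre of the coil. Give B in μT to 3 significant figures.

B ≈ 1.86 μT

For an N-turn flat coil, B = Nμ₀I/(2R) with R = 0.0829 m.
B = 3 × 6.21×10⁻⁷ T = 1.86×10⁻⁶ T.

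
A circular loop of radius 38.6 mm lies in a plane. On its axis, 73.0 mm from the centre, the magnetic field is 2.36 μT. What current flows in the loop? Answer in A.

I ≈ 1.42 A

On the axis of a loop, B = μ₀IR²/[2(R²+z²)^(3/2)], so I = 2B(R²+z²)^(3/2)/(μ₀R²).
R² + z² = 0.00149 + 0.005329 = 0.006819 m²; raised to 3/2 gives 5.63×10⁻⁴ m³.
I = 2 × 2.36×10⁻⁶ × 5.63×10⁻⁴ / (1.26×10⁻⁶ × 0.00149) = 1.42 A.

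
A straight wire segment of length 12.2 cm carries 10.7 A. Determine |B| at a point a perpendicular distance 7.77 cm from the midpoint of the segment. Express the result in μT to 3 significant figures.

B ≈ 17.0 μT

For a finite straight segment, B = (μ₀I/4πd)(sinθ₁ + sinθ₂), where θ₁, θ₂ are the angles from the perpendicular to each end.
The perpendicular from the point meets the wire at its midpoint, so each end is L/2 = 0.061 m away along the wire.
sinθ₁ = 0.061/√(0.061²+0.0777²) = 0.6175; sinθ₂ = 0.061/√(0.061²+0.0777²) = 0.6175.
B = (4π×10⁻⁷ × 10.7) / (4π × 0.0777) × (0.6175 + 0.6175) = 1.70×10⁻⁵ T.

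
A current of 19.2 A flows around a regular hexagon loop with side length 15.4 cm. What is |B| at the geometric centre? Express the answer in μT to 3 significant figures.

B ≈ 86.4 μT

Each side is a finite straight segment at perpendicular distance d = a/(2 tan(π/6)) = 0.1334 m from the centre, with end-angles ±π/6.
One side contributes B₁ = (μ₀I/4πd)·2 sin(π/6) = 1.44×10⁻⁵ T.
All 6 sides add in the same direction: B = 6 × 1.44×10⁻⁵ = 8.64×10⁻⁵ T.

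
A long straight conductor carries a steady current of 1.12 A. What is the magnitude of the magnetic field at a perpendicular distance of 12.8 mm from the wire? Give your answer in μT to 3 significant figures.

For an infinitely long straight wire, B = μ₀I/(2πd).
B = (4π×10⁻⁷ × 1.12) / (2π × 0.0128) = 1.75×10⁻⁵ T.

B ≈ 17.5 μT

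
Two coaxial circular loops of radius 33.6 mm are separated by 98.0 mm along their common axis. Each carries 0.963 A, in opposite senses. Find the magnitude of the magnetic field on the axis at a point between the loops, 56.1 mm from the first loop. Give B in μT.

Each loop contributes B = μ₀IR²/[2(R²+z²)^(3/2)] on the axis, with z measured from that loop.
Loop 1 (z = 0.0561 m): B₁ = 2.44×10⁻⁶ T. Loop 2 (z = 0.0419 m): B₂ = 4.41×10⁻⁶ T.
The fields oppose: B = |B₁ − B₂| = 1.97×10⁻⁶ T.

B ≈ 1.97 μT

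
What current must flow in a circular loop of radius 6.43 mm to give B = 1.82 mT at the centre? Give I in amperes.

I ≈ 18.6 A

At the centre of a circular loop B = μ₀I/(2R), so I = 2RB/μ₀.
With R = 0.00643 m, I = 2 × 0.00643 × 1.82×10⁻³ / (4π×10⁻⁷) = 18.6 A.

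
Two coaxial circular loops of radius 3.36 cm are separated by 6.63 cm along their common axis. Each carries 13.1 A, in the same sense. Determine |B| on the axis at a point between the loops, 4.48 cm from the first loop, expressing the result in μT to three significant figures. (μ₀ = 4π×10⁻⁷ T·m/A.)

B ≈ 199 μT

Each loop contributes B = μ₀IR²/[2(R²+z²)^(3/2)] on the axis, with z measured from that loop.
Loop 1 (z = 0.0448 m): B₁ = 5.29×10⁻⁵ T. Loop 2 (z = 0.0215 m): B₂ = 1.46×10⁻⁴ T.
The fields add: B = B₁ + B₂ = 1.99×10⁻⁴ T.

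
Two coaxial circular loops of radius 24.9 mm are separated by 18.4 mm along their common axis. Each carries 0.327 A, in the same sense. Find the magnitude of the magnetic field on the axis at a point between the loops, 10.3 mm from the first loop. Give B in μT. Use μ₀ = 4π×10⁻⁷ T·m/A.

Each loop contributes B = μ₀IR²/[2(R²+z²)^(3/2)] on the axis, with z measured from that loop.
Loop 1 (z = 0.0103 m): B₁ = 6.51×10⁻⁶ T. Loop 2 (z = 0.0081 m): B₂ = 7.10×10⁻⁶ T.
The fields add: B = B₁ + B₂ = 1.36×10⁻⁵ T.

B ≈ 13.6 μT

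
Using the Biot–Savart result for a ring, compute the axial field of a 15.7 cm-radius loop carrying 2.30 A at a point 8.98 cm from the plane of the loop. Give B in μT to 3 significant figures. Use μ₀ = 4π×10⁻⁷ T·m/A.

B ≈ 6.02 μT

On the axis of a circular loop, B = μ₀IR² / [2(R²+z²)^(3/2)].
R² + z² = (0.157)² + (0.0898)² = 0.03271 m², and (R²+z²)^(3/2) = 5.92×10⁻³ m³.
B = (4π×10⁻⁷ × 2.30 × 0.02465) / (2 × 5.92×10⁻³) = 6.02×10⁻⁶ T.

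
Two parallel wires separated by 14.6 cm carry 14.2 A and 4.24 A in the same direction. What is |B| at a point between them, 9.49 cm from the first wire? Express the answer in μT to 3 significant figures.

Each long wire gives B = μ₀I/(2πd). Distances are d₁ = 0.0949 m and d₂ = 0.0511 m.
B₁ = 2.99×10⁻⁵ T, B₂ = 1.66×10⁻⁵ T.
Between parallel currents the two contributions point in opposite directions, so they subtract. B = |B₁ − B₂| = |2.99×10⁻⁵ − 1.66×10⁻⁵| = 1.33×10⁻⁵ T.

B ≈ 13.3 μT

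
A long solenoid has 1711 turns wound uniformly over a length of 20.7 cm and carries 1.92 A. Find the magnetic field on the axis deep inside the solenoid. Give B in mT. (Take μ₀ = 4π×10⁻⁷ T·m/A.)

B ≈ 19.9 mT

Inside a long solenoid, B = μ₀nI with n = 8266 turns/m.
B = 4π×10⁻⁷ × 8266 × 1.92 = 1.99×10⁻² T.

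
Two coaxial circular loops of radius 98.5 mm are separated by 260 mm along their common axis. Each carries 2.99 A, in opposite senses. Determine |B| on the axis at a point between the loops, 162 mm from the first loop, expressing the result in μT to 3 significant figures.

B ≈ 4.12 μT

Each loop contributes B = μ₀IR²/[2(R²+z²)^(3/2)] on the axis, with z measured from that loop.
Loop 1 (z = 0.162 m): B₁ = 2.67×10⁻⁶ T. Loop 2 (z = 0.098 m): B₂ = 6.79×10⁻⁶ T.
The fields oppose: B = |B₁ − B₂| = 4.12×10⁻⁶ T.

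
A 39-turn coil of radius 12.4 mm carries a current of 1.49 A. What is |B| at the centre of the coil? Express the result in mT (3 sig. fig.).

B ≈ 2.94 mT

For an N-turn flat coil, B = Nμ₀I/(2R) with R = 0.0124 m.
B = 39 × 7.55×10⁻⁵ T = 2.94×10⁻³ T.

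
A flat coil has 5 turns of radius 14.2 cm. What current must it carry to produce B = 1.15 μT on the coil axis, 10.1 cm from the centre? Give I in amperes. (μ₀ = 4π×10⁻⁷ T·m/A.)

For an N-turn coil, B = Nμ₀IR²/[2(R²+z²)^(3/2)] with R = 0.142 m, z = 0.101 m, so I = 2B(R²+z²)^(3/2)/(Nμ₀R²) = 2 × 1.15×10⁻⁶ × 5.29×10⁻³ / (5 × 4π×10⁻⁷ × 0.02016) = 9.61×10⁻² A.

I ≈ 0.0961 A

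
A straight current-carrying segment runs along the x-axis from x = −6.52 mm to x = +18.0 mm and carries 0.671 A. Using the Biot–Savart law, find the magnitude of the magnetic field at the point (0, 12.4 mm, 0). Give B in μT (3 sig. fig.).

For a finite straight segment, B = (μ₀I/4πd)(sinθ₁ + sinθ₂), where θ₁, θ₂ are the angles from the perpendicular to each end.
The perpendicular distance is d = 0.0124 m; the end-offsets along the wire are a = 0.00652 m and b = 0.018 m.
sinθ₁ = 0.00652/√(0.00652²+0.0124²) = 0.4654; sinθ₂ = 0.018/√(0.018²+0.0124²) = 0.8235.
B = (4π×10⁻⁷ × 0.671) / (4π × 0.0124) × (0.4654 + 0.8235) = 6.97×10⁻⁶ T.

B ≈ 6.97 μT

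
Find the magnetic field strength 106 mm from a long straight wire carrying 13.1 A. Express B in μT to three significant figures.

B ≈ 24.7 μT

For an infinitely long straight wire, B = μ₀I/(2πd).
B = (4π×10⁻⁷ × 13.1) / (2π × 0.106) = 2.47×10⁻⁵ T.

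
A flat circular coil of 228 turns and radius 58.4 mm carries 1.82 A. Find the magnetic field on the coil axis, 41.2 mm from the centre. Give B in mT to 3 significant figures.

B ≈ 2.44 mT

For an N-turn flat coil, B = Nμ₀IR²/[2(R²+z²)^(3/2)] with R = 0.0584 m, z = 0.0412 m.
B = 228 × 1.07×10⁻⁵ T = 2.44×10⁻³ T.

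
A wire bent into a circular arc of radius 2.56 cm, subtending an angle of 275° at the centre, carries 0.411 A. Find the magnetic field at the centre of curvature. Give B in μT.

The Biot–Savart field of a circular arc at its centre is B = μ₀Iφ/(4πR), with φ = 4.8 rad.
B = (4π×10⁻⁷ × 0.411 × 4.8) / (4π × 0.0256) = 7.71×10⁻⁶ T.

B ≈ 7.71 μT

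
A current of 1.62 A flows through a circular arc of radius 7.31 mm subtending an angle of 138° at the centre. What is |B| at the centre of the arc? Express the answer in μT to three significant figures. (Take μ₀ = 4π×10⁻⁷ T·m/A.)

The Biot–Savart field of a circular arc at its centre is B = μ₀Iφ/(4πR), with φ = 2.409 rad.
B = (4π×10⁻⁷ × 1.62 × 2.409) / (4π × 0.00731) = 5.34×10⁻⁵ T.

B ≈ 53.4 μT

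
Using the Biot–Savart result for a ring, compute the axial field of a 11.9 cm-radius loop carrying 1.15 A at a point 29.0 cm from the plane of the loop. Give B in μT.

On the axis of a circular loop, B = μ₀IR² / [2(R²+z²)^(3/2)].
R² + z² = (0.119)² + (0.29)² = 0.09826 m², and (R²+z²)^(3/2) = 3.08×10⁻² m³.
B = (4π×10⁻⁷ × 1.15 × 0.01416) / (2 × 3.08×10⁻²) = 3.32×10⁻⁷ T.

B ≈ 0.332 μT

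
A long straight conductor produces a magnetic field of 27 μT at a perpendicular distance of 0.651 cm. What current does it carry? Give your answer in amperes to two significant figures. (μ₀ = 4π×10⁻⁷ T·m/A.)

For a long straight wire B = μ₀I/(2πd), so I = 2πdB/μ₀.
I = 2π × 0.00651 × 2.70×10⁻⁵ / (4π×10⁻⁷) = 0.879 A.

I ≈ 0.88 A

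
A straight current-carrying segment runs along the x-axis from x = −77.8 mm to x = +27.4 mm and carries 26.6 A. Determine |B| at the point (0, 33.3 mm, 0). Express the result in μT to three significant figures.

For a finite straight segment, B = (μ₀I/4πd)(sinθ₁ + sinθ₂), where θ₁, θ₂ are the angles from the perpendicular to each end.
The perpendicular distance is d = 0.0333 m; the end-offsets along the wire are a = 0.0778 m and b = 0.0274 m.
sinθ₁ = 0.0778/√(0.0778²+0.0333²) = 0.9193; sinθ₂ = 0.0274/√(0.0274²+0.0333²) = 0.6354.
B = (4π×10⁻⁷ × 26.6) / (4π × 0.0333) × (0.9193 + 0.6354) = 1.24×10⁻⁴ T.

B ≈ 124 μT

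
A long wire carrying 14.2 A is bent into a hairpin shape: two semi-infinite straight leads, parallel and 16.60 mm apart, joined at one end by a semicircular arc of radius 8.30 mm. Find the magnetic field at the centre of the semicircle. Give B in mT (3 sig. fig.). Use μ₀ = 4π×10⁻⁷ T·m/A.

B ≈ 0.880 mT

The semicircular arc contributes B_arc = μ₀I·π/(4πR) = μ₀I/(4R) = 5.37×10⁻⁴ T.
Each semi-infinite lead is at perpendicular distance R = 0.0083 m from the centre, with the perpendicular foot at its near end, so it contributes μ₀I/(4πR); both point the same way, together 3.42×10⁻⁴ T.
Arc and leads all point the same direction: B = 5.37×10⁻⁴ + 3.42×10⁻⁴ = 8.80×10⁻⁴ T.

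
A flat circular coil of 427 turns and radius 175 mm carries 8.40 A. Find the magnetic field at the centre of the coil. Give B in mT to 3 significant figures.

For an N-turn flat coil, B = Nμ₀I/(2R) with R = 0.175 m.
B = 427 × 3.02×10⁻⁵ T = 1.29×10⁻² T.

B ≈ 12.9 mT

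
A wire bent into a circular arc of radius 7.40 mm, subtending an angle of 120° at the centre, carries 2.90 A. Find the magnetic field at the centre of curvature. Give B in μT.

B ≈ 82.1 μT

The Biot–Savart field of a circular arc at its centre is B = μ₀Iφ/(4πR), with φ = 2.094 rad.
B = (4π×10⁻⁷ × 2.90 × 2.094) / (4π × 0.0074) = 8.21×10⁻⁵ T.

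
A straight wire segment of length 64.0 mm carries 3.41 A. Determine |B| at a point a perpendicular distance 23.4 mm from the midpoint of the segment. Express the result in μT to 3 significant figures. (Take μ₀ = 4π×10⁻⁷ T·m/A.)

For a finite straight segment, B = (μ₀I/4πd)(sinθ₁ + sinθ₂), where θ₁, θ₂ are the angles from the perpendicular to each end.
The perpendicular from the point meets the wire at its midpoint, so each end is L/2 = 0.032 m away along the wire.
sinθ₁ = 0.032/√(0.032²+0.0234²) = 0.8072; sinθ₂ = 0.032/√(0.032²+0.0234²) = 0.8072.
B = (4π×10⁻⁷ × 3.41) / (4π × 0.0234) × (0.8072 + 0.8072) = 2.35×10⁻⁵ T.

B ≈ 23.5 μT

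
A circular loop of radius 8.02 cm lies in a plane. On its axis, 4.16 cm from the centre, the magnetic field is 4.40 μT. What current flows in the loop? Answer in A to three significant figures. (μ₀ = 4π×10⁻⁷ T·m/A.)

On the axis of a loop, B = μ₀IR²/[2(R²+z²)^(3/2)], so I = 2B(R²+z²)^(3/2)/(μ₀R²).
R² + z² = 0.006432 + 0.001731 = 0.008163 m²; raised to 3/2 gives 7.37×10⁻⁴ m³.
I = 2 × 4.40×10⁻⁶ × 7.37×10⁻⁴ / (1.26×10⁻⁶ × 0.006432) = 0.803 A.

I ≈ 0.803 A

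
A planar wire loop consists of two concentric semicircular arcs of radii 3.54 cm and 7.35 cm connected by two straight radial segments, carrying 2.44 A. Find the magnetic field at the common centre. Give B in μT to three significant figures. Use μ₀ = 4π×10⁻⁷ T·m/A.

B ≈ 11.2 μT

The radial connectors point toward the centre, so dl × r̂ = 0 and they contribute nothing.
Each semicircle gives μ₀I/(4R): inner arc 2.17×10⁻⁵ T, outer arc 1.04×10⁻⁵ T.
The two arcs carry current in opposite angular senses, so their fields oppose: B = |2.17×10⁻⁵ − 1.04×10⁻⁵| = 1.12×10⁻⁵ T.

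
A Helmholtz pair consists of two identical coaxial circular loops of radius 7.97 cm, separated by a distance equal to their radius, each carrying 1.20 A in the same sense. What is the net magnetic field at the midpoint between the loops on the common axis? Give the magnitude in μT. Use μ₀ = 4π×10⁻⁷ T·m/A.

B ≈ 13.5 μT

Each loop contributes B = μ₀IR²/[2(R²+z²)^(3/2)] on the axis, with z measured from that loop.
Loop 1 (z = 0.03985 m): B₁ = 6.77×10⁻⁶ T. Loop 2 (z = 0.03985 m): B₂ = 6.77×10⁻⁶ T.
The fields add: B = B₁ + B₂ = 1.35×10⁻⁵ T.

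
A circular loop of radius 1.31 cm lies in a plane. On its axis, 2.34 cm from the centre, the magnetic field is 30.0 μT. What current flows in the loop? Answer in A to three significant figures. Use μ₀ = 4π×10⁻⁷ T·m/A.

I ≈ 5.37 A

On the axis of a loop, B = μ₀IR²/[2(R²+z²)^(3/2)], so I = 2B(R²+z²)^(3/2)/(μ₀R²).
R² + z² = 0.0001716 + 0.0005476 = 0.0007192 m²; raised to 3/2 gives 1.93×10⁻⁵ m³.
I = 2 × 3.00×10⁻⁵ × 1.93×10⁻⁵ / (1.26×10⁻⁶ × 0.0001716) = 5.37 A.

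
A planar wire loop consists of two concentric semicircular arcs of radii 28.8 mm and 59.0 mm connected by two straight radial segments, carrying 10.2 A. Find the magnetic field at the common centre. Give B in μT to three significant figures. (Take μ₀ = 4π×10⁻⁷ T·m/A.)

B ≈ 57.0 μT

The radial connectors point toward the centre, so dl × r̂ = 0 and they contribute nothing.
Each semicircle gives μ₀I/(4R): inner arc 1.11×10⁻⁴ T, outer arc 5.43×10⁻⁵ T.
The two arcs carry current in opposite angular senses, so their fields oppose: B = |1.11×10⁻⁴ − 5.43×10⁻⁵| = 5.70×10⁻⁵ T.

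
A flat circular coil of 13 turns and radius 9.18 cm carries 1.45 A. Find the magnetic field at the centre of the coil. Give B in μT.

B ≈ 129 μT

For an N-turn flat coil, B = Nμ₀I/(2R) with R = 0.0918 m.
B = 13 × 9.92×10⁻⁶ T = 1.29×10⁻⁴ T.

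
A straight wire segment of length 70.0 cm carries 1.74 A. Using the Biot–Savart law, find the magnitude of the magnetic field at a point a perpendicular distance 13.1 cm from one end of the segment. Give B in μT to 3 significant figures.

B ≈ 1.31 μT

For a finite straight segment, B = (μ₀I/4πd)(sinθ₁ + sinθ₂), where θ₁, θ₂ are the angles from the perpendicular to each end.
The perpendicular foot is at one end, so the two end-offsets along the wire are 0 and L = 0.7 m.
sinθ₁ = 0/√(0²+0.131²) = 0.0000; sinθ₂ = 0.7/√(0.7²+0.131²) = 0.9829.
B = (4π×10⁻⁷ × 1.74) / (4π × 0.131) × (0.0000 + 0.9829) = 1.31×10⁻⁶ T.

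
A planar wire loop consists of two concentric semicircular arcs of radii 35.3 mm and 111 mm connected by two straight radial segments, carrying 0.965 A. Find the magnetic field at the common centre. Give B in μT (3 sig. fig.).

The radial connectors point toward the centre, so dl × r̂ = 0 and they contribute nothing.
Each semicircle gives μ₀I/(4R): inner arc 8.59×10⁻⁶ T, outer arc 2.73×10⁻⁶ T.
The two arcs carry current in opposite angular senses, so their fields oppose: B = |8.59×10⁻⁶ − 2.73×10⁻⁶| = 5.86×10⁻⁶ T.

B ≈ 5.86 μT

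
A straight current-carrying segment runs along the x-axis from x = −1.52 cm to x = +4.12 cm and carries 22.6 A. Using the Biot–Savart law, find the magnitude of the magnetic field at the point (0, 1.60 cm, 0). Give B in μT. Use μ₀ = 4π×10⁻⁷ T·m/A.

For a finite straight segment, B = (μ₀I/4πd)(sinθ₁ + sinθ₂), where θ₁, θ₂ are the angles from the perpendicular to each end.
The perpendicular distance is d = 0.016 m; the end-offsets along the wire are a = 0.0152 m and b = 0.0412 m.
sinθ₁ = 0.0152/√(0.0152²+0.016²) = 0.6887; sinθ₂ = 0.0412/√(0.0412²+0.016²) = 0.9322.
B = (4π×10⁻⁷ × 22.6) / (4π × 0.016) × (0.6887 + 0.9322) = 2.29×10⁻⁴ T.

B ≈ 229 μT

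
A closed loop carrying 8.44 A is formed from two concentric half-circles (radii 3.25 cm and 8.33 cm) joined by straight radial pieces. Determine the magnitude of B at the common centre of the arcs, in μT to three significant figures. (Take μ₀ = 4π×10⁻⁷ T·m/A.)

The radial connectors point toward the centre, so dl × r̂ = 0 and they contribute nothing.
Each semicircle gives μ₀I/(4R): inner arc 8.16×10⁻⁵ T, outer arc 3.18×10⁻⁵ T.
The two arcs carry current in opposite angular senses, so their fields oppose: B = |8.16×10⁻⁵ − 3.18×10⁻⁵| = 4.98×10⁻⁵ T.

B ≈ 49.8 μT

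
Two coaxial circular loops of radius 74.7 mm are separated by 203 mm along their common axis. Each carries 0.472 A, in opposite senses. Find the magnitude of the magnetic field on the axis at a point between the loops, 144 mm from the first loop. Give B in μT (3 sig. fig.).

Each loop contributes B = μ₀IR²/[2(R²+z²)^(3/2)] on the axis, with z measured from that loop.
Loop 1 (z = 0.144 m): B₁ = 3.88×10⁻⁷ T. Loop 2 (z = 0.059 m): B₂ = 1.92×10⁻⁶ T.
The fields oppose: B = |B₁ − B₂| = 1.53×10⁻⁶ T.

B ≈ 1.53 μT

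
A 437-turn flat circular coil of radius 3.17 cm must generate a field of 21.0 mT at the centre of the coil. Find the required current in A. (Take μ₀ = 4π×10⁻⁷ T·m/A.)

I ≈ 2.42 A

For an N-turn coil, B = Nμ₀I/(2R) with R = 0.0317 m, so I = 2RB/(Nμ₀) = 2 × 0.0317 × 2.10×10⁻² / (437 × 4π×10⁻⁷) = 2.42 A.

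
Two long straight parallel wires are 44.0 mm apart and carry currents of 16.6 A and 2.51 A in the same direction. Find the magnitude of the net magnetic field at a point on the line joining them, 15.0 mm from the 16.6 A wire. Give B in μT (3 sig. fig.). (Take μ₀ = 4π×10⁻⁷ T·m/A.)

B ≈ 204 μT

Each long wire gives B = μ₀I/(2πd). Distances are d₁ = 0.015 m and d₂ = 0.029 m.
B₁ = 2.21×10⁻⁴ T, B₂ = 1.73×10⁻⁵ T.
Between parallel currents the two contributions point in opposite directions, so they subtract. B = |B₁ − B₂| = |2.21×10⁻⁴ − 1.73×10⁻⁵| = 2.04×10⁻⁴ T.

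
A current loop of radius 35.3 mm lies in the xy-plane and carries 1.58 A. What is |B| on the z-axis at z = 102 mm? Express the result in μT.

B ≈ 0.984 μT

On the axis of a circular loop, B = μ₀IR² / [2(R²+z²)^(3/2)].
R² + z² = (0.0353)² + (0.102)² = 0.01165 m², and (R²+z²)^(3/2) = 1.26×10⁻³ m³.
B = (4π×10⁻⁷ × 1.58 × 0.001246) / (2 × 1.26×10⁻³) = 9.84×10⁻⁷ T.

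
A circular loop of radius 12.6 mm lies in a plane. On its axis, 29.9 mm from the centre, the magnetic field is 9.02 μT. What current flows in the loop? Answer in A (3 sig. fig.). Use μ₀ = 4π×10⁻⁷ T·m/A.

On the axis of a loop, B = μ₀IR²/[2(R²+z²)^(3/2)], so I = 2B(R²+z²)^(3/2)/(μ₀R²).
R² + z² = 0.0001588 + 0.000894 = 0.001053 m²; raised to 3/2 gives 3.42×10⁻⁵ m³.
I = 2 × 9.02×10⁻⁶ × 3.42×10⁻⁵ / (1.26×10⁻⁶ × 0.0001588) = 3.09 A.

I ≈ 3.09 A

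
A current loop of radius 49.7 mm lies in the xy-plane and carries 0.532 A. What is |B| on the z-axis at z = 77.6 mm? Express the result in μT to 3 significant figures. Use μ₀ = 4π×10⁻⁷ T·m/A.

B ≈ 1.06 μT

On the axis of a circular loop, B = μ₀IR² / [2(R²+z²)^(3/2)].
R² + z² = (0.0497)² + (0.0776)² = 0.008492 m², and (R²+z²)^(3/2) = 7.83×10⁻⁴ m³.
B = (4π×10⁻⁷ × 0.532 × 0.00247) / (2 × 7.83×10⁻⁴) = 1.06×10⁻⁶ T.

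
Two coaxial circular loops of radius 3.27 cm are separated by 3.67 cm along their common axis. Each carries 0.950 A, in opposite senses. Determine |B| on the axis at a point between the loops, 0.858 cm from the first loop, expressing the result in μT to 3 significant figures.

Each loop contributes B = μ₀IR²/[2(R²+z²)^(3/2)] on the axis, with z measured from that loop.
Loop 1 (z = 0.00858 m): B₁ = 1.65×10⁻⁵ T. Loop 2 (z = 0.02812 m): B₂ = 7.96×10⁻⁶ T.
The fields oppose: B = |B₁ − B₂| = 8.56×10⁻⁶ T.

B ≈ 8.56 μT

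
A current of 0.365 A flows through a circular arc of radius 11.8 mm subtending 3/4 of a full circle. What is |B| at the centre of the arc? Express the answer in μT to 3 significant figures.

The Biot–Savart field of a circular arc at its centre is B = μ₀Iφ/(4πR), with φ = 4.712 rad.
B = (4π×10⁻⁷ × 0.365 × 4.712) / (4π × 0.0118) = 1.46×10⁻⁵ T.

B ≈ 14.6 μT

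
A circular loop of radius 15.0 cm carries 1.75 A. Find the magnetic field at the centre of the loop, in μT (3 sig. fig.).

B ≈ 7.33 μT

At the centre of a circular loop the Biot–Savart law gives B = μ₀I/(2R).
B = (4π×10⁻⁷ × 1.75) / (2 × 0.15) = 7.33×10⁻⁶ T.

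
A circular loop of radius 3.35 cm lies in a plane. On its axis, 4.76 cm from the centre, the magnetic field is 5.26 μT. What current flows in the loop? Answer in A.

On the axis of a loop, B = μ₀IR²/[2(R²+z²)^(3/2)], so I = 2B(R²+z²)^(3/2)/(μ₀R²).
R² + z² = 0.001122 + 0.002266 = 0.003388 m²; raised to 3/2 gives 1.97×10⁻⁴ m³.
I = 2 × 5.26×10⁻⁶ × 1.97×10⁻⁴ / (1.26×10⁻⁶ × 0.001122) = 1.47 A.

I ≈ 1.47 A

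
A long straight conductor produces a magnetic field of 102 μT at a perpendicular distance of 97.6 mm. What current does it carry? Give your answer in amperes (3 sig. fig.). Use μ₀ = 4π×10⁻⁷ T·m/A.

For a long straight wire B = μ₀I/(2πd), so I = 2πdB/μ₀.
I = 2π × 0.0976 × 1.02×10⁻⁴ / (4π×10⁻⁷) = 49.8 A.

I ≈ 49.8 A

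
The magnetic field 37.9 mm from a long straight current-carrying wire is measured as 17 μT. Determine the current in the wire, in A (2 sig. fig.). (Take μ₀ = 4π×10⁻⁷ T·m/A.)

I ≈ 3.2 A

For a long straight wire B = μ₀I/(2πd), so I = 2πdB/μ₀.
I = 2π × 0.0379 × 1.70×10⁻⁵ / (4π×10⁻⁷) = 3.22 A.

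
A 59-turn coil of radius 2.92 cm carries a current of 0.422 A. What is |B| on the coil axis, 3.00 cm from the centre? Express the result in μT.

B ≈ 182 μT

For an N-turn flat coil, B = Nμ₀IR²/[2(R²+z²)^(3/2)] with R = 0.0292 m, z = 0.03 m.
B = 59 × 3.08×10⁻⁶ T = 1.82×10⁻⁴ T.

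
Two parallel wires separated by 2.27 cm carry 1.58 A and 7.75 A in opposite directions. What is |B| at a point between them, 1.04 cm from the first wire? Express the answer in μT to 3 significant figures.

Each long wire gives B = μ₀I/(2πd). Distances are d₁ = 0.0104 m and d₂ = 0.0123 m.
B₁ = 3.04×10⁻⁵ T, B₂ = 1.26×10⁻⁴ T.
Between antiparallel currents both contributions point the same way, so they add. B = B₁ + B₂ = 3.04×10⁻⁵ + 1.26×10⁻⁴ = 1.56×10⁻⁴ T.

B ≈ 156 μT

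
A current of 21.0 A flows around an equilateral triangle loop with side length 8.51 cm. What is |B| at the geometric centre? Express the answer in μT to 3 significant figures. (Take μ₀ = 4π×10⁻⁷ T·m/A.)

Each side is a finite straight segment at perpendicular distance d = a/(2 tan(π/3)) = 0.02457 m from the centre, with end-angles ±π/3.
One side contributes B₁ = (μ₀I/4πd)·2 sin(π/3) = 1.48×10⁻⁴ T.
All 3 sides add in the same direction: B = 3 × 1.48×10⁻⁴ = 4.44×10⁻⁴ T.

B ≈ 444 μT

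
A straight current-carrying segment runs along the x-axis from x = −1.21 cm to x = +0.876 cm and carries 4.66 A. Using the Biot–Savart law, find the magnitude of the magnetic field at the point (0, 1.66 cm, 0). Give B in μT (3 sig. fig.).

B ≈ 29.6 μT

For a finite straight segment, B = (μ₀I/4πd)(sinθ₁ + sinθ₂), where θ₁, θ₂ are the angles from the perpendicular to each end.
The perpendicular distance is d = 0.0166 m; the end-offsets along the wire are a = 0.0121 m and b = 0.00876 m.
sinθ₁ = 0.0121/√(0.0121²+0.0166²) = 0.5890; sinθ₂ = 0.00876/√(0.00876²+0.0166²) = 0.4667.
B = (4π×10⁻⁷ × 4.66) / (4π × 0.0166) × (0.5890 + 0.4667) = 2.96×10⁻⁵ T.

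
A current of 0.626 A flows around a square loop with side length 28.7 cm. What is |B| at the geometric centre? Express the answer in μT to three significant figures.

Each side is a finite straight segment at perpendicular distance d = a/(2 tan(π/4)) = 0.1435 m from the centre, with end-angles ±π/4.
One side contributes B₁ = (μ₀I/4πd)·2 sin(π/4) = 6.17×10⁻⁷ T.
All 4 sides add in the same direction: B = 4 × 6.17×10⁻⁷ = 2.47×10⁻⁶ T.

B ≈ 2.47 μT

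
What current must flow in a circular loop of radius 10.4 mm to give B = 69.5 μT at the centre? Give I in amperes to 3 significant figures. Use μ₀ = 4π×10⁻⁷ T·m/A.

I ≈ 1.15 A

At the centre of a circular loop B = μ₀I/(2R), so I = 2RB/μ₀.
With R = 0.0104 m, I = 2 × 0.0104 × 6.95×10⁻⁵ / (4π×10⁻⁷) = 1.15 A.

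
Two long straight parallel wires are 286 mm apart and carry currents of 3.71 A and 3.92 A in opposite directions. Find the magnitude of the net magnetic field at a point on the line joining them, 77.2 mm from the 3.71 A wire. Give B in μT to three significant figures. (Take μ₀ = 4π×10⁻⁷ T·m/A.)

Each long wire gives B = μ₀I/(2πd). Distances are d₁ = 0.0772 m and d₂ = 0.2088 m.
B₁ = 9.61×10⁻⁶ T, B₂ = 3.75×10⁻⁶ T.
Between antiparallel currents both contributions point the same way, so they add. B = B₁ + B₂ = 9.61×10⁻⁶ + 3.75×10⁻⁶ = 1.34×10⁻⁵ T.

B ≈ 13.4 μT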